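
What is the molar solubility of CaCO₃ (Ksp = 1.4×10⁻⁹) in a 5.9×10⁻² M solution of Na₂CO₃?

2.4×10⁻⁸ M

CaCO₃(s) ⇌ Ca²⁺(aq) + CO₃²⁻(aq)
The solution already contains CO₃²⁻ at 5.9×10⁻² M. Let s be the molar solubility of CaCO₃.
[CO₃²⁻] ≈ 5.9×10⁻² M (common ion dominates); [Ca²⁺] = s.
Ksp = [Ca²⁺][CO₃²⁻] = s(5.9×10⁻²)
s = 1.4×10⁻⁹ / (5.9×10⁻²) = 2.4×10⁻⁸
s = 2.4×10⁻⁸ M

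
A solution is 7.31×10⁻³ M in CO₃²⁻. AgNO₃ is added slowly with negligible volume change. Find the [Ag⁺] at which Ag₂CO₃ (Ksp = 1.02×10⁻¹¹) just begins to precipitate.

Precipitation of each salt begins when its ion product equals Ksp.
Ag₂CO₃(s) ⇌ 2 Ag⁺(aq) + CO₃²⁻(aq)
Ksp = [Ag⁺]^2[CO₃²⁻] = [Ag⁺]^2(7.31×10⁻³)
[Ag⁺]^2 = 1.02×10⁻¹¹ / (7.31×10⁻³) = 1.40×10⁻⁹
[Ag⁺] = 3.74×10⁻⁵ M

3.74×10⁻⁵ M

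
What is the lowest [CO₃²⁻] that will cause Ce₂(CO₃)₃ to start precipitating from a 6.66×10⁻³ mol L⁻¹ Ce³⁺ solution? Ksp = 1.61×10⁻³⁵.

A salt starts to precipitate once the ion product Q reaches its Ksp.
Ce₂(CO₃)₃(s) ⇌ 2 Ce³⁺(aq) + 3 CO₃²⁻(aq)
Ksp = [Ce³⁺]^2[CO₃²⁻]^3 = [CO₃²⁻]^3(6.66×10⁻³)^2
[CO₃²⁻]^3 = 1.61×10⁻³⁵ / (6.66×10⁻³)^2 = 3.63×10⁻³¹
[CO₃²⁻] = 7.13×10⁻¹¹ mol L⁻¹

7.13×10⁻¹¹ M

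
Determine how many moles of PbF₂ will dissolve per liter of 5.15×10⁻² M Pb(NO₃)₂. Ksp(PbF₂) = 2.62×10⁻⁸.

PbF₂(s) ⇌ Pb²⁺(aq) + 2 F⁻(aq)
Let s be the solubility of PbF₂ here. The common ion gives [Pb²⁺] ≈ 5.15×10⁻² M, and [F⁻] = 2s.
Ksp = [Pb²⁺][F⁻]^2 = (5.15×10⁻²)(2s)^2
(2s)^2 = 2.62×10⁻⁸ / (5.15×10⁻²) = 5.09×10⁻⁷
s = 3.57×10⁻⁴ M

3.57×10⁻⁴ M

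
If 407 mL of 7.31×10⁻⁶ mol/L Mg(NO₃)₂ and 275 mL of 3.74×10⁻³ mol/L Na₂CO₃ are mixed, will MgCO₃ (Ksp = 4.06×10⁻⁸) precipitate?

No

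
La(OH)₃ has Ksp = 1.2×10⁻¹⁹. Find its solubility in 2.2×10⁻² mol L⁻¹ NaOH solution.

La(OH)₃(s) ⇌ La³⁺(aq) + 3 OH⁻(aq)
OH⁻ is already present at 2.2×10⁻² mol L⁻¹. If s mol/L of La(OH)₃ dissolves, [La³⁺] = s while [OH⁻] ≈ 2.2×10⁻² mol L⁻¹.
Ksp = [La³⁺][OH⁻]^3 = s(2.2×10⁻²)^3
s = 1.2×10⁻¹⁹ / (2.2×10⁻²)^3 = 1.1×10⁻¹⁴
s = 1.1×10⁻¹⁴ mol L⁻¹

1.1×10⁻¹⁴ M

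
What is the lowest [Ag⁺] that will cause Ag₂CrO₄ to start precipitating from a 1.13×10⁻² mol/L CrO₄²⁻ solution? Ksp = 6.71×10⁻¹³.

Precipitation of each salt begins when its ion product equals Ksp.
Ag₂CrO₄(s) ⇌ 2 Ag⁺(aq) + CrO₄²⁻(aq)
Ksp = [Ag⁺]^2[CrO₄²⁻] = [Ag⁺]^2(1.13×10⁻²)
[Ag⁺]^2 = 6.71×10⁻¹³ / (1.13×10⁻²) = 5.94×10⁻¹¹
[Ag⁺] = 7.71×10⁻⁶ mol/L

7.71×10⁻⁶ M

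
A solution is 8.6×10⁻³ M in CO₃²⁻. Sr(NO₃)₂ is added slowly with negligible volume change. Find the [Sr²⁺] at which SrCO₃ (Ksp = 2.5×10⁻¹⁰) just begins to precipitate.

Each salt precipitates once Q = Ksp for that salt.
SrCO₃(s) ⇌ Sr²⁺(aq) + CO₃²⁻(aq)
Ksp = [Sr²⁺][CO₃²⁻] = [Sr²⁺](8.6×10⁻³)
[Sr²⁺] = 2.5×10⁻¹⁰ / (8.6×10⁻³) = 2.9×10⁻⁸
[Sr²⁺] = 2.9×10⁻⁸ M

2.9×10⁻⁸ M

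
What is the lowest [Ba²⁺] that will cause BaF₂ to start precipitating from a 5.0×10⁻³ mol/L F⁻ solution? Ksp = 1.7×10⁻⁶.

Precipitation begins when Q = Ksp.
BaF₂(s) ⇌ Ba²⁺(aq) + 2 F⁻(aq)
Ksp = [Ba²⁺][F⁻]^2 = [Ba²⁺](5.0×10⁻³)^2
[Ba²⁺] = 1.7×10⁻⁶ / (5.0×10⁻³)^2 = 6.8×10⁻²
[Ba²⁺] = 6.8×10⁻² mol/L

6.8×10⁻² M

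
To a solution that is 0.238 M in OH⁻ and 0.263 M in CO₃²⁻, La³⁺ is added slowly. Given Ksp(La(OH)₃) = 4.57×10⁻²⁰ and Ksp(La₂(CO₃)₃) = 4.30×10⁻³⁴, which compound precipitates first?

La(OH)₃

A salt starts to precipitate once the ion product Q reaches its Ksp.
For La(OH)₃: [La³⁺] = (Ksp/[OH⁻]^3) = 3.39×10⁻¹⁸ M
For La₂(CO₃)₃: [La³⁺] = (Ksp/[CO₃²⁻]^3)^(1/2) = 1.54×10⁻¹⁶ M
La(OH)₃ requires the lower [La³⁺], so it precipitates first.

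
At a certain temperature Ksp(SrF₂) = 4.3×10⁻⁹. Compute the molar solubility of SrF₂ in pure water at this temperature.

1.0×10⁻³ M

SrF₂(s) ⇌ Sr²⁺(aq) + 2 F⁻(aq)
With molar solubility s: [Sr²⁺] = s, [F⁻] = 2s.
Ksp = [Sr²⁺][F⁻]^2 = s · (2s)^2 = 4s^3
4s^3 = 4.3×10⁻⁹  ⇒  s^3 = 1.1×10⁻⁹
s = (1.1×10⁻⁹)^(1/3) = 1.0×10⁻³ mol L⁻¹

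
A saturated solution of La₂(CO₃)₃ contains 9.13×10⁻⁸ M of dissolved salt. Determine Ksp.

Ksp = 6.85×10⁻³⁴

La₂(CO₃)₃(s) ⇌ 2 La³⁺(aq) + 3 CO₃²⁻(aq)
Call the molar solubility s, so that [La³⁺] = 2s and [CO₃²⁻] = 3s.
Ksp = [La³⁺]^2[CO₃²⁻]^3 = (2s)^2 · (3s)^3 = 108s^5
Ksp = 108 × (9.13×10⁻⁸)^5 = 6.85×10⁻³⁴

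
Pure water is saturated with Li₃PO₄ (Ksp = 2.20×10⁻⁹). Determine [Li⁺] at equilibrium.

9.01×10⁻³ M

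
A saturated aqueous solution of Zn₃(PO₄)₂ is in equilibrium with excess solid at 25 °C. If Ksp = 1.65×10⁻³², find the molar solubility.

1.73×10⁻⁷ M

Zn₃(PO₄)₂(s) ⇌ 3 Zn²⁺(aq) + 2 PO₄³⁻(aq)
If s mol/L of Zn₃(PO₄)₂ dissolves, [Zn²⁺] = 3s and [PO₄³⁻] = 2s.
Ksp = [Zn²⁺]^3[PO₄³⁻]^2 = (3s)^3 · (2s)^2 = 108s^5
108s^5 = 1.65×10⁻³²  ⇒  s^5 = 1.53×10⁻³⁴
s = (1.53×10⁻³⁴)^(1/5) = 1.73×10⁻⁷ mol L⁻¹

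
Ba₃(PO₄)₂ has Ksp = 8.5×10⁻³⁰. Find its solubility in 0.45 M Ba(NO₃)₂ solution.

4.8×10⁻¹⁵ M

Ba₃(PO₄)₂(s) ⇌ 3 Ba²⁺(aq) + 2 PO₄³⁻(aq)
The solution already contains Ba²⁺ at 0.45 M. Let s be the molar solubility of Ba₃(PO₄)₂.
[Ba²⁺] ≈ 0.45 M (common ion dominates); [PO₄³⁻] = 2s.
Ksp = [Ba²⁺]^3[PO₄³⁻]^2 = (0.45)^3(2s)^2
(2s)^2 = 8.5×10⁻³⁰ / (0.45)^3 = 9.3×10⁻²⁹
s = 4.8×10⁻¹⁵ M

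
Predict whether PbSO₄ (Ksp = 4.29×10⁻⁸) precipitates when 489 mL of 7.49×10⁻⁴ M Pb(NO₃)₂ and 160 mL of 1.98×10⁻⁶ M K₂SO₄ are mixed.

No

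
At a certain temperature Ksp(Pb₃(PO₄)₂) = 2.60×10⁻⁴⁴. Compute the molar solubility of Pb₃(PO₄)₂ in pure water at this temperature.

Pb₃(PO₄)₂(s) ⇌ 3 Pb²⁺(aq) + 2 PO₄³⁻(aq)
With molar solubility s: [Pb²⁺] = 3s, [PO₄³⁻] = 2s.
Ksp = [Pb²⁺]^3[PO₄³⁻]^2 = (3s)^3 · (2s)^2 = 108s^5
108s^5 = 2.60×10⁻⁴⁴  ⇒  s^5 = 2.41×10⁻⁴⁶
s = (2.41×10⁻⁴⁶)^(1/5) = 7.52×10⁻¹⁰ mol L⁻¹

7.52×10⁻¹⁰ M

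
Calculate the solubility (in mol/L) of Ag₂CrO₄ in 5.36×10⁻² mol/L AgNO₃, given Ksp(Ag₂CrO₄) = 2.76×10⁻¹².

9.61×10⁻¹⁰ M

Ag₂CrO₄(s) ⇌ 2 Ag⁺(aq) + CrO₄²⁻(aq)
With Ag⁺ already at 5.36×10⁻² mol/L and s small, take [Ag⁺] ≈ 5.36×10⁻² mol/L and [CrO₄²⁻] = s.
Ksp = [Ag⁺]^2[CrO₄²⁻] = (5.36×10⁻²)^2s
s = 2.76×10⁻¹² / (5.36×10⁻²)^2 = 9.61×10⁻¹⁰
s = 9.61×10⁻¹⁰ mol/L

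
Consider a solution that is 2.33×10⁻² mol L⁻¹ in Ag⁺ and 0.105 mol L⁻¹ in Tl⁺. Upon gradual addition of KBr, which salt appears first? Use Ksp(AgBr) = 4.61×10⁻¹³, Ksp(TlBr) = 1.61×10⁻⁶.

Precipitation of each salt begins when its ion product equals Ksp.
For AgBr: [Br⁻] = (Ksp/[Ag⁺]) = 1.98×10⁻¹¹ mol L⁻¹
For TlBr: [Br⁻] = (Ksp/[Tl⁺]) = 1.53×10⁻⁵ mol L⁻¹
The smaller threshold [Br⁻] is reached first, so AgBr precipitates first.

AgBr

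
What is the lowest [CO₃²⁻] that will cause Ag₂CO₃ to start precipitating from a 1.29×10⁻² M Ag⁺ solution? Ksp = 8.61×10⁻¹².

5.17×10⁻⁸ M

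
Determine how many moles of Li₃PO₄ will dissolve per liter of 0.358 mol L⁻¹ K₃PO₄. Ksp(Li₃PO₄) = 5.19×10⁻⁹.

Li₃PO₄(s) ⇌ 3 Li⁺(aq) + PO₄³⁻(aq)
PO₄³⁻ is already present at 0.358 mol L⁻¹. If s mol/L of Li₃PO₄ dissolves, [Li⁺] = 3s while [PO₄³⁻] ≈ 0.358 mol L⁻¹.
Ksp = [Li⁺]^3[PO₄³⁻] = (3s)^3(0.358)
(3s)^3 = 5.19×10⁻⁹ / (0.358) = 1.45×10⁻⁸
s = 8.13×10⁻⁴ mol L⁻¹

8.13×10⁻⁴ M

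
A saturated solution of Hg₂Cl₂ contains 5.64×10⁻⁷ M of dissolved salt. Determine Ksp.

Ksp = 7.18×10⁻¹⁹

Hg₂Cl₂(s) ⇌ Hg₂²⁺(aq) + 2 Cl⁻(aq)
With molar solubility s: [Hg₂²⁺] = s, [Cl⁻] = 2s.
Ksp = [Hg₂²⁺][Cl⁻]^2 = s · (2s)^2 = 4s^3
Ksp = 4 × (5.64×10⁻⁷)^3 = 7.18×10⁻¹⁹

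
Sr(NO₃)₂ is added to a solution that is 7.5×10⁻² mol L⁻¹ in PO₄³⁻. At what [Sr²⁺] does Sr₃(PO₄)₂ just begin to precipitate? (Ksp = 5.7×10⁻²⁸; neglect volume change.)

4.7×10⁻⁹ M

The threshold for precipitation is Q = Ksp.
Sr₃(PO₄)₂(s) ⇌ 3 Sr²⁺(aq) + 2 PO₄³⁻(aq)
Ksp = [Sr²⁺]^3[PO₄³⁻]^2 = [Sr²⁺]^3(7.5×10⁻²)^2
[Sr²⁺]^3 = 5.7×10⁻²⁸ / (7.5×10⁻²)^2 = 1.0×10⁻²⁵
[Sr²⁺] = 4.7×10⁻⁹ mol L⁻¹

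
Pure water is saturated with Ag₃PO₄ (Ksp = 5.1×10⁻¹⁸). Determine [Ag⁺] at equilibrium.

6.3×10⁻⁵ M

Ag₃PO₄(s) ⇌ 3 Ag⁺(aq) + PO₄³⁻(aq)
Call the molar solubility s, so that [Ag⁺] = 3s and [PO₄³⁻] = s.
Ksp = [Ag⁺]^3[PO₄³⁻] = (3s)^3 · s = 27s^4 = 5.1×10⁻¹⁸
s = 2.1×10⁻⁵ M
[Ag⁺] = 3s = 6.3×10⁻⁵ M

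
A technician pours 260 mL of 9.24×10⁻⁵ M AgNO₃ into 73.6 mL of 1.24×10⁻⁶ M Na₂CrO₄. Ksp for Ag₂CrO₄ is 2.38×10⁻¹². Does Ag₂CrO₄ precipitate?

Total volume after mixing = 260 + 73.6 = 333.6 mL.
[Ag⁺] = (9.24×10⁻⁵)(260)/333.6 = 7.20×10⁻⁵ M
[CrO₄²⁻] = (1.24×10⁻⁶)(73.6)/333.6 = 2.74×10⁻⁷ M
Q = [Ag⁺]^2[CrO₄²⁻] = 1.42×10⁻¹⁵
Since Q (1.42×10⁻¹⁵) is less than Ksp (2.38×10⁻¹²), no Ag₂CrO₄ precipitates.

No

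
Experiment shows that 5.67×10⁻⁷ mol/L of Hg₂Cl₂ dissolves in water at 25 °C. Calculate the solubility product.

Hg₂Cl₂(s) ⇌ Hg₂²⁺(aq) + 2 Cl⁻(aq)
Call the molar solubility s, so that [Hg₂²⁺] = s and [Cl⁻] = 2s.
Ksp = [Hg₂²⁺][Cl⁻]^2 = s · (2s)^2 = 4s^3
Ksp = 4 × (5.67×10⁻⁷)^3 = 7.29×10⁻¹⁹

Ksp = 7.29×10⁻¹⁹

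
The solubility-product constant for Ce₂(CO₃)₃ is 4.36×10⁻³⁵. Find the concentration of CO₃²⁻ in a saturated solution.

Ce₂(CO₃)₃(s) ⇌ 2 Ce³⁺(aq) + 3 CO₃²⁻(aq)
Let s be the molar solubility. Then [Ce³⁺] = 2s and [CO₃²⁻] = 3s.
Ksp = [Ce³⁺]^2[CO₃²⁻]^3 = (2s)^2 · (3s)^3 = 108s^5 = 4.36×10⁻³⁵
s = 5.26×10⁻⁸ mol/L
[CO₃²⁻] = 3s = 1.58×10⁻⁷ mol/L

1.58×10⁻⁷ M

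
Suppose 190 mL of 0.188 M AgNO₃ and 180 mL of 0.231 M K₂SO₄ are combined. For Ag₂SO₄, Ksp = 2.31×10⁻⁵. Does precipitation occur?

The combined volume is 370 mL.
[Ag⁺] = (0.188)(190)/370 = 9.65×10⁻² M
[SO₄²⁻] = (0.231)(180)/370 = 0.112 M
Q = [Ag⁺]^2[SO₄²⁻] = 1.05×10⁻³
Q = 1.05×10⁻³ > Ksp = 2.31×10⁻⁵, so the solution is supersaturated and Ag₂SO₄ precipitates.

Yes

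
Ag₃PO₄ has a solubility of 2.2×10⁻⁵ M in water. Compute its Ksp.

Ksp = 6.3×10⁻¹⁸

Ag₃PO₄(s) ⇌ 3 Ag⁺(aq) + PO₄³⁻(aq)
Call the molar solubility s, so that [Ag⁺] = 3s and [PO₄³⁻] = s.
Ksp = [Ag⁺]^3[PO₄³⁻] = (3s)^3 · s = 27s^4
Ksp = 27 × (2.2×10⁻⁵)^4 = 6.3×10⁻¹⁸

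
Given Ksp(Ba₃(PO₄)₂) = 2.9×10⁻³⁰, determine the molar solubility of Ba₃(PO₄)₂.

Ba₃(PO₄)₂(s) ⇌ 3 Ba²⁺(aq) + 2 PO₄³⁻(aq)
With molar solubility s: [Ba²⁺] = 3s, [PO₄³⁻] = 2s.
Ksp = [Ba²⁺]^3[PO₄³⁻]^2 = (3s)^3 · (2s)^2 = 108s^5
108s^5 = 2.9×10⁻³⁰  ⇒  s^5 = 2.7×10⁻³²
Taking the 5th root, s = 4.9×10⁻⁷ M.

4.9×10⁻⁷ M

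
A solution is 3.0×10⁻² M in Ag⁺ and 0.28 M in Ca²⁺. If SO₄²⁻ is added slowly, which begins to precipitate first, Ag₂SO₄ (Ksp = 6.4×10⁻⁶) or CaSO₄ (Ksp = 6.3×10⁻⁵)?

Precipitation begins when Q = Ksp.
For Ag₂SO₄: [SO₄²⁻] = (Ksp/[Ag⁺]^2) = 7.1×10⁻³ M
For CaSO₄: [SO₄²⁻] = (Ksp/[Ca²⁺]) = 2.3×10⁻⁴ M
CaSO₄ requires the lower [SO₄²⁻], so it precipitates first.

CaSO₄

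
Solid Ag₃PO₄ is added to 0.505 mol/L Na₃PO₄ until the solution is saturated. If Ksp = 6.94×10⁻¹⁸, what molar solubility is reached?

7.98×10⁻⁷ M

Ag₃PO₄(s) ⇌ 3 Ag⁺(aq) + PO₄³⁻(aq)
Let s be the solubility of Ag₃PO₄ here. The common ion gives [PO₄³⁻] ≈ 0.505 mol/L, and [Ag⁺] = 3s.
Ksp = [Ag⁺]^3[PO₄³⁻] = (3s)^3(0.505)
(3s)^3 = 6.94×10⁻¹⁸ / (0.505) = 1.37×10⁻¹⁷
s = 7.98×10⁻⁷ mol/L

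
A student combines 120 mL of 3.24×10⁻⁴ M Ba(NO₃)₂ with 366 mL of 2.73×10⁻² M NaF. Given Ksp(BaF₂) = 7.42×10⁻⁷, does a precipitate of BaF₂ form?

After mixing, V = 120 mL + 366 mL = 486 mL.
[Ba²⁺] = (3.24×10⁻⁴)(120)/486 = 8.00×10⁻⁵ M
[F⁻] = (2.73×10⁻²)(366)/486 = 2.06×10⁻² M
Q = [Ba²⁺][F⁻]^2 = 3.38×10⁻⁸
Since Q (3.38×10⁻⁸) is less than Ksp (7.42×10⁻⁷), no BaF₂ precipitates.

No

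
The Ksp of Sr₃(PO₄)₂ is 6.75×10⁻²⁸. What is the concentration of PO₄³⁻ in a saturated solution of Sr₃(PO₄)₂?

2.89×10⁻⁶ M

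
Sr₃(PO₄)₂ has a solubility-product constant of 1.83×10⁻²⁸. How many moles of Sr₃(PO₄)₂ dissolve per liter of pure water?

1.11×10⁻⁶ M

Sr₃(PO₄)₂(s) ⇌ 3 Sr²⁺(aq) + 2 PO₄³⁻(aq)
If s mol/L of Sr₃(PO₄)₂ dissolves, [Sr²⁺] = 3s and [PO₄³⁻] = 2s.
Ksp = [Sr²⁺]^3[PO₄³⁻]^2 = (3s)^3 · (2s)^2 = 108s^5
108s^5 = 1.83×10⁻²⁸  ⇒  s^5 = 1.69×10⁻³⁰
s = 1.11×10⁻⁶ mol L⁻¹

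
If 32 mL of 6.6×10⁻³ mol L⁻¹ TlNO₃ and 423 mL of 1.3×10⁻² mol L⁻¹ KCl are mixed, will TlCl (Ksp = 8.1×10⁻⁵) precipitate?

No

The combined volume is 455 mL.
[Tl⁺] = (6.6×10⁻³)(32)/455 = 4.6×10⁻⁴ mol L⁻¹
[Cl⁻] = (1.3×10⁻²)(423)/455 = 1.2×10⁻² mol L⁻¹
Q = [Tl⁺][Cl⁻] = 5.6×10⁻⁶
Q < Ksp (5.6×10⁻⁶ vs 8.1×10⁻⁵); the solution remains unsaturated and no precipitate forms.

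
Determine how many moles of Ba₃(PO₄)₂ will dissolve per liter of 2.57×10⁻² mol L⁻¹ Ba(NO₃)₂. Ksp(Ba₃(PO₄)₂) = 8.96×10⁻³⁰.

3.63×10⁻¹³ M

Ba₃(PO₄)₂(s) ⇌ 3 Ba²⁺(aq) + 2 PO₄³⁻(aq)
With Ba²⁺ already at 2.57×10⁻² mol L⁻¹ and s small, take [Ba²⁺] ≈ 2.57×10⁻² mol L⁻¹ and [PO₄³⁻] = 2s.
Ksp = [Ba²⁺]^3[PO₄³⁻]^2 = (2.57×10⁻²)^3(2s)^2
(2s)^2 = 8.96×10⁻³⁰ / (2.57×10⁻²)^3 = 5.28×10⁻²⁵
s = 3.63×10⁻¹³ mol L⁻¹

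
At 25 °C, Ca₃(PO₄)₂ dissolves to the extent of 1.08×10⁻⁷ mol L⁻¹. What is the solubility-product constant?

Ca₃(PO₄)₂(s) ⇌ 3 Ca²⁺(aq) + 2 PO₄³⁻(aq)
If s mol/L of Ca₃(PO₄)₂ dissolves, [Ca²⁺] = 3s and [PO₄³⁻] = 2s.
Ksp = [Ca²⁺]^3[PO₄³⁻]^2 = (3s)^3 · (2s)^2 = 108s^5
Ksp = 108 × (1.08×10⁻⁷)^5 = 1.59×10⁻³³

Ksp = 1.59×10⁻³³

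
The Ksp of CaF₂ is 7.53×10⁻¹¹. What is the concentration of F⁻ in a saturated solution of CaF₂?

CaF₂(s) ⇌ Ca²⁺(aq) + 2 F⁻(aq)
Let s be the molar solubility. Then [Ca²⁺] = s and [F⁻] = 2s.
Ksp = [Ca²⁺][F⁻]^2 = s · (2s)^2 = 4s^3 = 7.53×10⁻¹¹
s = 2.66×10⁻⁴ mol L⁻¹
[F⁻] = 2s = 5.32×10⁻⁴ mol L⁻¹

5.32×10⁻⁴ M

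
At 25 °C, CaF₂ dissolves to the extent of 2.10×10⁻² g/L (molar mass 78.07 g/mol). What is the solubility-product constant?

Ksp = 7.79×10⁻¹¹

s = (2.10×10⁻² g L⁻¹)/(78.07 g mol⁻¹) = 2.6899×10⁻⁴ M
CaF₂(s) ⇌ Ca²⁺(aq) + 2 F⁻(aq)
If s mol/L of CaF₂ dissolves, [Ca²⁺] = s and [F⁻] = 2s.
Ksp = [Ca²⁺][F⁻]^2 = s · (2s)^2 = 4s^3
Ksp = 4 × (2.6899×10⁻⁴)^3 = 7.79×10⁻¹¹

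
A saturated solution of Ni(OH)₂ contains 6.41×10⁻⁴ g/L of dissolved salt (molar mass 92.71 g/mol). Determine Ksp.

Ksp = 1.32×10⁻¹⁵

Molar solubility s = (6.41×10⁻⁴ g/L) / (92.71 g/mol) = 6.9140×10⁻⁶ mol/L
Ni(OH)₂(s) ⇌ Ni²⁺(aq) + 2 OH⁻(aq)
For each mole of Ni(OH)₂ that dissolves per liter, [Ni²⁺] = s and [OH⁻] = 2s; let s denote this solubility.
Ksp = [Ni²⁺][OH⁻]^2 = s · (2s)^2 = 4s^3
Ksp = 4 × (6.9140×10⁻⁶)^3 = 1.32×10⁻¹⁵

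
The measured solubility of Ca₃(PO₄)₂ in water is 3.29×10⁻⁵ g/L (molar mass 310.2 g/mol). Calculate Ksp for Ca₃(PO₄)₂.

Ksp = 1.45×10⁻³³

Molar solubility s = (3.29×10⁻⁵ g/L) / (310.2 g/mol) = 1.0606×10⁻⁷ mol/L
Ca₃(PO₄)₂(s) ⇌ 3 Ca²⁺(aq) + 2 PO₄³⁻(aq)
For each mole of Ca₃(PO₄)₂ that dissolves per liter, [Ca²⁺] = 3s and [PO₄³⁻] = 2s; let s denote this solubility.
Ksp = [Ca²⁺]^3[PO₄³⁻]^2 = (3s)^3 · (2s)^2 = 108s^5
Ksp = 108 × (1.0606×10⁻⁷)^5 = 1.45×10⁻³³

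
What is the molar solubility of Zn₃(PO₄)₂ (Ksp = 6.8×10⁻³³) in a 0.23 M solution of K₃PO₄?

1.7×10⁻¹¹ M

Zn₃(PO₄)₂(s) ⇌ 3 Zn²⁺(aq) + 2 PO₄³⁻(aq)
With PO₄³⁻ already at 0.23 M and s small, take [PO₄³⁻] ≈ 0.23 M and [Zn²⁺] = 3s.
Ksp = [Zn²⁺]^3[PO₄³⁻]^2 = (3s)^3(0.23)^2
(3s)^3 = 6.8×10⁻³³ / (0.23)^2 = 1.3×10⁻³¹
s = 1.7×10⁻¹¹ M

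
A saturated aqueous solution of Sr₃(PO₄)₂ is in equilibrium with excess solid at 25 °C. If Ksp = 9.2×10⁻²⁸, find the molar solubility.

Sr₃(PO₄)₂(s) ⇌ 3 Sr²⁺(aq) + 2 PO₄³⁻(aq)
Call the molar solubility s, so that [Sr²⁺] = 3s and [PO₄³⁻] = 2s.
Ksp = [Sr²⁺]^3[PO₄³⁻]^2 = (3s)^3 · (2s)^2 = 108s^5
108s^5 = 9.2×10⁻²⁸  ⇒  s^5 = 8.5×10⁻³⁰
s = (8.5×10⁻³⁰)^(1/5) = 1.5×10⁻⁶ M

1.5×10⁻⁶ M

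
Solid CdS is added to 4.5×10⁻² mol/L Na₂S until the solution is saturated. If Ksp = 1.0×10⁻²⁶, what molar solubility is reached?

2.2×10⁻²⁵ M

CdS(s) ⇌ Cd²⁺(aq) + S²⁻(aq)
With S²⁻ already at 4.5×10⁻² mol/L and s small, take [S²⁻] ≈ 4.5×10⁻² mol/L and [Cd²⁺] = s.
Ksp = [Cd²⁺][S²⁻] = s(4.5×10⁻²)
s = 1.0×10⁻²⁶ / (4.5×10⁻²) = 2.2×10⁻²⁵
s = 2.2×10⁻²⁵ mol/L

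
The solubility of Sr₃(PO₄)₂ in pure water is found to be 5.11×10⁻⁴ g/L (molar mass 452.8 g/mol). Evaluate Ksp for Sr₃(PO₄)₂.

s = (5.11×10⁻⁴ g L⁻¹)/(452.8 g mol⁻¹) = 1.1285×10⁻⁶ M
Sr₃(PO₄)₂(s) ⇌ 3 Sr²⁺(aq) + 2 PO₄³⁻(aq)
If s mol/L of Sr₃(PO₄)₂ dissolves, [Sr²⁺] = 3s and [PO₄³⁻] = 2s.
Ksp = [Sr²⁺]^3[PO₄³⁻]^2 = (3s)^3 · (2s)^2 = 108s^5
Ksp = 108 × (1.1285×10⁻⁶)^5 = 1.98×10⁻²⁸

Ksp = 1.98×10⁻²⁸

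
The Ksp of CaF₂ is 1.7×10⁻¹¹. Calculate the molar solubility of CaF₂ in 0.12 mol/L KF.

1.2×10⁻⁹ M

CaF₂(s) ⇌ Ca²⁺(aq) + 2 F⁻(aq)
The solution already contains F⁻ at 0.12 mol/L. Let s be the molar solubility of CaF₂.
[F⁻] ≈ 0.12 mol/L (common ion dominates); [Ca²⁺] = s.
Ksp = [Ca²⁺][F⁻]^2 = s(0.12)^2
s = 1.7×10⁻¹¹ / (0.12)^2 = 1.2×10⁻⁹
s = 1.2×10⁻⁹ mol/L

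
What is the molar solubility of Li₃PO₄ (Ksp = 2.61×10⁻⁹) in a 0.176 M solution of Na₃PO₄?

Li₃PO₄(s) ⇌ 3 Li⁺(aq) + PO₄³⁻(aq)
With PO₄³⁻ already at 0.176 M and s small, take [PO₄³⁻] ≈ 0.176 M and [Li⁺] = 3s.
Ksp = [Li⁺]^3[PO₄³⁻] = (3s)^3(0.176)
(3s)^3 = 2.61×10⁻⁹ / (0.176) = 1.48×10⁻⁸
s = 8.19×10⁻⁴ M

8.19×10⁻⁴ M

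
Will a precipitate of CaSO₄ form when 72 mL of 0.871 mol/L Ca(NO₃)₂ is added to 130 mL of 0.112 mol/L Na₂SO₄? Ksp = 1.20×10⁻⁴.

After mixing, V = 72 mL + 130 mL = 202 mL.
[Ca²⁺] = (0.871)(72)/202 = 0.310 mol/L
[SO₄²⁻] = (0.112)(130)/202 = 7.21×10⁻² mol/L
Q = [Ca²⁺][SO₄²⁻] = 2.24×10⁻²
Q = 2.24×10⁻² > Ksp = 1.20×10⁻⁴, so the solution is supersaturated and CaSO₄ precipitates.

Yes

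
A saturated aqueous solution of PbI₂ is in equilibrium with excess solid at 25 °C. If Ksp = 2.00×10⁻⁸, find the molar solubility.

1.71×10⁻³ M

PbI₂(s) ⇌ Pb²⁺(aq) + 2 I⁻(aq)
For each mole of PbI₂ that dissolves per liter, [Pb²⁺] = s and [I⁻] = 2s; let s denote this solubility.
Ksp = [Pb²⁺][I⁻]^2 = s · (2s)^2 = 4s^3
4s^3 = 2.00×10⁻⁸  ⇒  s^3 = 5.00×10⁻⁹
s = (5.00×10⁻⁹)^(1/3) = 1.71×10⁻³ mol L⁻¹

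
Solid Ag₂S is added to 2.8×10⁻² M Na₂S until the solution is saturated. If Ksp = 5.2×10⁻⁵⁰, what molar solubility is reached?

Ag₂S(s) ⇌ 2 Ag⁺(aq) + S²⁻(aq)
With S²⁻ already at 2.8×10⁻² M and s small, take [S²⁻] ≈ 2.8×10⁻² M and [Ag⁺] = 2s.
Ksp = [Ag⁺]^2[S²⁻] = (2s)^2(2.8×10⁻²)
(2s)^2 = 5.2×10⁻⁵⁰ / (2.8×10⁻²) = 1.9×10⁻⁴⁸
s = 6.8×10⁻²⁵ M

6.8×10⁻²⁵ M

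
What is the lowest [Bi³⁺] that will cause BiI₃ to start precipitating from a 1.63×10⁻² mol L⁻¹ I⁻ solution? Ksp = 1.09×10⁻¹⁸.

2.52×10⁻¹³ M

The threshold for precipitation is Q = Ksp.
BiI₃(s) ⇌ Bi³⁺(aq) + 3 I⁻(aq)
Ksp = [Bi³⁺][I⁻]^3 = [Bi³⁺](1.63×10⁻²)^3
[Bi³⁺] = 1.09×10⁻¹⁸ / (1.63×10⁻²)^3 = 2.52×10⁻¹³
[Bi³⁺] = 2.52×10⁻¹³ mol L⁻¹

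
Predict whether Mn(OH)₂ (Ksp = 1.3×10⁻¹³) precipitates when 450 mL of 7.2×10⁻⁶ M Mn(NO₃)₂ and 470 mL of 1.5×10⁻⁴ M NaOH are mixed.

No

The combined volume is 920 mL.
[Mn²⁺] = (7.2×10⁻⁶)(450)/920 = 3.5×10⁻⁶ M
[OH⁻] = (1.5×10⁻⁴)(470)/920 = 7.7×10⁻⁵ M
Q = [Mn²⁺][OH⁻]^2 = 2.1×10⁻¹⁴
Q = 2.1×10⁻¹⁴ < Ksp = 1.3×10⁻¹³, so the solution is unsaturated and no precipitate forms.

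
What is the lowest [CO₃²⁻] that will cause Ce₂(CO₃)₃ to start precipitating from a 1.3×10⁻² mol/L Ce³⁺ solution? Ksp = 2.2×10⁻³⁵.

5.1×10⁻¹¹ M

A salt starts to precipitate once the ion product Q reaches its Ksp.
Ce₂(CO₃)₃(s) ⇌ 2 Ce³⁺(aq) + 3 CO₃²⁻(aq)
Ksp = [Ce³⁺]^2[CO₃²⁻]^3 = [CO₃²⁻]^3(1.3×10⁻²)^2
[CO₃²⁻]^3 = 2.2×10⁻³⁵ / (1.3×10⁻²)^2 = 1.3×10⁻³¹
[CO₃²⁻] = 5.1×10⁻¹¹ mol/L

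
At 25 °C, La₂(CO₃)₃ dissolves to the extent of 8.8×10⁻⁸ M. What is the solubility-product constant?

La₂(CO₃)₃(s) ⇌ 2 La³⁺(aq) + 3 CO₃²⁻(aq)
Let s be the molar solubility. Then [La³⁺] = 2s and [CO₃²⁻] = 3s.
Ksp = [La³⁺]^2[CO₃²⁻]^3 = (2s)^2 · (3s)^3 = 108s^5
Ksp = 108 × (8.8×10⁻⁸)^5 = 5.7×10⁻³⁴

Ksp = 5.7×10⁻³⁴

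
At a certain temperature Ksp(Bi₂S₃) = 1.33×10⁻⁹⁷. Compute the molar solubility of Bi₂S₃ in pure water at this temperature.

Bi₂S₃(s) ⇌ 2 Bi³⁺(aq) + 3 S²⁻(aq)
For each mole of Bi₂S₃ that dissolves per liter, [Bi³⁺] = 2s and [S²⁻] = 3s; let s denote this solubility.
Ksp = [Bi³⁺]^2[S²⁻]^3 = (2s)^2 · (3s)^3 = 108s^5
108s^5 = 1.33×10⁻⁹⁷  ⇒  s^5 = 1.23×10⁻⁹⁹
s = (1.23×10⁻⁹⁹)^(1/5) = 1.65×10⁻²⁰ mol L⁻¹

1.65×10⁻²⁰ M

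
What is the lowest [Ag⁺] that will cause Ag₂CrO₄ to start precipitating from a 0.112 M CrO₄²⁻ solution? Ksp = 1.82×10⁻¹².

4.03×10⁻⁶ M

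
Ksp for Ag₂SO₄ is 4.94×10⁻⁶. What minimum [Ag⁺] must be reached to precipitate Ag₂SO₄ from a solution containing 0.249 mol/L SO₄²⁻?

4.45×10⁻³ M

Precipitation begins when Q = Ksp.
Ag₂SO₄(s) ⇌ 2 Ag⁺(aq) + SO₄²⁻(aq)
Ksp = [Ag⁺]^2[SO₄²⁻] = [Ag⁺]^2(0.249)
[Ag⁺]^2 = 4.94×10⁻⁶ / (0.249) = 1.98×10⁻⁵
[Ag⁺] = 4.45×10⁻³ mol/L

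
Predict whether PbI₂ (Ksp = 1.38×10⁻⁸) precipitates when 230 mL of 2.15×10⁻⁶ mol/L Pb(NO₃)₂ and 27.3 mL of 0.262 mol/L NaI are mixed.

No

The combined volume is 257.3 mL.
[Pb²⁺] = (2.15×10⁻⁶)(230)/257.3 = 1.92×10⁻⁶ mol/L
[I⁻] = (0.262)(27.3)/257.3 = 2.78×10⁻² mol/L
Q = [Pb²⁺][I⁻]^2 = 1.49×10⁻⁹
Since Q (1.49×10⁻⁹) is less than Ksp (1.38×10⁻⁸), no PbI₂ precipitates.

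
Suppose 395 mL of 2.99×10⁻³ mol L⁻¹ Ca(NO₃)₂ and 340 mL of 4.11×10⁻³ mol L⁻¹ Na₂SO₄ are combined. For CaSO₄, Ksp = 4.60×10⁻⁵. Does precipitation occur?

Total volume after mixing = 395 + 340 = 735 mL.
[Ca²⁺] = (2.99×10⁻³)(395)/735 = 1.61×10⁻³ mol L⁻¹
[SO₄²⁻] = (4.11×10⁻³)(340)/735 = 1.90×10⁻³ mol L⁻¹
Q = [Ca²⁺][SO₄²⁻] = 3.06×10⁻⁶
Q < Ksp (3.06×10⁻⁶ vs 4.60×10⁻⁵); the solution remains unsaturated and no precipitate forms.

No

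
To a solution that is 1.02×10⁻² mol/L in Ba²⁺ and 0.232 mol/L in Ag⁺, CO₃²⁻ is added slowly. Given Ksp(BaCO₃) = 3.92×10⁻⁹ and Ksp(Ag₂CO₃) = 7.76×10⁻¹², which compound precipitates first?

Precipitation of each salt begins when its ion product equals Ksp.
For BaCO₃: [CO₃²⁻] = (Ksp/[Ba²⁺]) = 3.84×10⁻⁷ mol/L
For Ag₂CO₃: [CO₃²⁻] = (Ksp/[Ag⁺]^2) = 1.44×10⁻¹⁰ mol/L
The smaller threshold [CO₃²⁻] is reached first, so Ag₂CO₃ precipitates first.

Ag₂CO₃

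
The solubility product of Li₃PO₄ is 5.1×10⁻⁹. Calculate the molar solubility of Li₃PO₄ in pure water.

3.7×10⁻³ M

Li₃PO₄(s) ⇌ 3 Li⁺(aq) + PO₄³⁻(aq)
Let s be the molar solubility. Then [Li⁺] = 3s and [PO₄³⁻] = s.
Ksp = [Li⁺]^3[PO₄³⁻] = (3s)^3 · s = 27s^4
27s^4 = 5.1×10⁻⁹  ⇒  s^4 = 1.9×10⁻¹⁰
s = (1.9×10⁻¹⁰)^(1/4) = 3.7×10⁻³ mol/L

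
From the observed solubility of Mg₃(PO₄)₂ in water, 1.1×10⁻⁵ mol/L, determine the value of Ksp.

Ksp = 1.7×10⁻²³

Mg₃(PO₄)₂(s) ⇌ 3 Mg²⁺(aq) + 2 PO₄³⁻(aq)
Call the molar solubility s, so that [Mg²⁺] = 3s and [PO₄³⁻] = 2s.
Ksp = [Mg²⁺]^3[PO₄³⁻]^2 = (3s)^3 · (2s)^2 = 108s^5
Ksp = 108 × (1.1×10⁻⁵)^5 = 1.7×10⁻²³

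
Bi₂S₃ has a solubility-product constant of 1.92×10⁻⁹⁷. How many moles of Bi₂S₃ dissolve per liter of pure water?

Bi₂S₃(s) ⇌ 2 Bi³⁺(aq) + 3 S²⁻(aq)
If s mol/L of Bi₂S₃ dissolves, [Bi³⁺] = 2s and [S²⁻] = 3s.
Ksp = [Bi³⁺]^2[S²⁻]^3 = (2s)^2 · (3s)^3 = 108s^5
108s^5 = 1.92×10⁻⁹⁷  ⇒  s^5 = 1.78×10⁻⁹⁹
s = 1.78×10⁻²⁰ mol L⁻¹

1.78×10⁻²⁰ M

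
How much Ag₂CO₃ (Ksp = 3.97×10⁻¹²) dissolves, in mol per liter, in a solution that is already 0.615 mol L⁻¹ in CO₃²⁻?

Ag₂CO₃(s) ⇌ 2 Ag⁺(aq) + CO₃²⁻(aq)
The solution already contains CO₃²⁻ at 0.615 mol L⁻¹. Let s be the molar solubility of Ag₂CO₃.
[CO₃²⁻] ≈ 0.615 mol L⁻¹ (common ion dominates); [Ag⁺] = 2s.
Ksp = [Ag⁺]^2[CO₃²⁻] = (2s)^2(0.615)
(2s)^2 = 3.97×10⁻¹² / (0.615) = 6.46×10⁻¹²
s = 1.27×10⁻⁶ mol L⁻¹

1.27×10⁻⁶ M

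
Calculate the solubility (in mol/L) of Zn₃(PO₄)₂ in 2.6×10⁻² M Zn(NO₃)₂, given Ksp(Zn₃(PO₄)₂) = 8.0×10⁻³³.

1.1×10⁻¹⁴ M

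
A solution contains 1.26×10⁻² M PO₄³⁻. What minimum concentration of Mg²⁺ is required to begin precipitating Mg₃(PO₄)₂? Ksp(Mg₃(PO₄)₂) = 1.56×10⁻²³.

4.61×10⁻⁷ M

A salt starts to precipitate once the ion product Q reaches its Ksp.
Mg₃(PO₄)₂(s) ⇌ 3 Mg²⁺(aq) + 2 PO₄³⁻(aq)
Ksp = [Mg²⁺]^3[PO₄³⁻]^2 = [Mg²⁺]^3(1.26×10⁻²)^2
[Mg²⁺]^3 = 1.56×10⁻²³ / (1.26×10⁻²)^2 = 9.83×10⁻²⁰
[Mg²⁺] = 4.61×10⁻⁷ M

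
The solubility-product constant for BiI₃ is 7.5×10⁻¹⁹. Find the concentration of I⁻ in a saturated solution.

BiI₃(s) ⇌ Bi³⁺(aq) + 3 I⁻(aq)
For each mole of BiI₃ that dissolves per liter, [Bi³⁺] = s and [I⁻] = 3s; let s denote this solubility.
Ksp = [Bi³⁺][I⁻]^3 = s · (3s)^3 = 27s^4 = 7.5×10⁻¹⁹
s = 1.3×10⁻⁵ M
[I⁻] = 3s = 3.9×10⁻⁵ M

3.9×10⁻⁵ M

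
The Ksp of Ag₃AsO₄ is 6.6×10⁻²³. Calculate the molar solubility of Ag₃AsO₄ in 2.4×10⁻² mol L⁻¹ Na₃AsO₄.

4.7×10⁻⁸ M

Ag₃AsO₄(s) ⇌ 3 Ag⁺(aq) + AsO₄³⁻(aq)
The solution already contains AsO₄³⁻ at 2.4×10⁻² mol L⁻¹. Let s be the molar solubility of Ag₃AsO₄.
[AsO₄³⁻] ≈ 2.4×10⁻² mol L⁻¹ (common ion dominates); [Ag⁺] = 3s.
Ksp = [Ag⁺]^3[AsO₄³⁻] = (3s)^3(2.4×10⁻²)
(3s)^3 = 6.6×10⁻²³ / (2.4×10⁻²) = 2.8×10⁻²¹
s = 4.7×10⁻⁸ mol L⁻¹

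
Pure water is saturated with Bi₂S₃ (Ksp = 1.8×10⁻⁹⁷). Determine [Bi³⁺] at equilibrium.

Bi₂S₃(s) ⇌ 2 Bi³⁺(aq) + 3 S²⁻(aq)
If s mol/L of Bi₂S₃ dissolves, [Bi³⁺] = 2s and [S²⁻] = 3s.
Ksp = [Bi³⁺]^2[S²⁻]^3 = (2s)^2 · (3s)^3 = 108s^5 = 1.8×10⁻⁹⁷
s = 1.8×10⁻²⁰ mol/L
[Bi³⁺] = 2s = 3.5×10⁻²⁰ mol/L

3.5×10⁻²⁰ M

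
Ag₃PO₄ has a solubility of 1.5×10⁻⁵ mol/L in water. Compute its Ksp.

Ag₃PO₄(s) ⇌ 3 Ag⁺(aq) + PO₄³⁻(aq)
If s mol/L of Ag₃PO₄ dissolves, [Ag⁺] = 3s and [PO₄³⁻] = s.
Ksp = [Ag⁺]^3[PO₄³⁻] = (3s)^3 · s = 27s^4
Ksp = 27 × (1.5×10⁻⁵)^4 = 1.4×10⁻¹⁸

Ksp = 1.4×10⁻¹⁸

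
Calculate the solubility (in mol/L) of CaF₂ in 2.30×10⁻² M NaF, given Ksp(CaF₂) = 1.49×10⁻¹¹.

2.82×10⁻⁸ M

CaF₂(s) ⇌ Ca²⁺(aq) + 2 F⁻(aq)
F⁻ is already present at 2.30×10⁻² M. If s mol/L of CaF₂ dissolves, [Ca²⁺] = s while [F⁻] ≈ 2.30×10⁻² M.
Ksp = [Ca²⁺][F⁻]^2 = s(2.30×10⁻²)^2
s = 1.49×10⁻¹¹ / (2.30×10⁻²)^2 = 2.82×10⁻⁸
s = 2.82×10⁻⁸ M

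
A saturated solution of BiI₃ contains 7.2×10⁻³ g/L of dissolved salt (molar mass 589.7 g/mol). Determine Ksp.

Ksp = 6.0×10⁻¹⁹

Molar solubility s = (7.2×10⁻³ g/L) / (589.7 g/mol) = 1.221×10⁻⁵ mol/L
BiI₃(s) ⇌ Bi³⁺(aq) + 3 I⁻(aq)
With molar solubility s: [Bi³⁺] = s, [I⁻] = 3s.
Ksp = [Bi³⁺][I⁻]^3 = s · (3s)^3 = 27s^4
Ksp = 27 × (1.221×10⁻⁵)^4 = 6.0×10⁻¹⁹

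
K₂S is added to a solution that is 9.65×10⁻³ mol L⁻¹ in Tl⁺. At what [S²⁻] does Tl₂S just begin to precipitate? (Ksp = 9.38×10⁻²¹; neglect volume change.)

The threshold for precipitation is Q = Ksp.
Tl₂S(s) ⇌ 2 Tl⁺(aq) + S²⁻(aq)
Ksp = [Tl⁺]^2[S²⁻] = [S²⁻](9.65×10⁻³)^2
[S²⁻] = 9.38×10⁻²¹ / (9.65×10⁻³)^2 = 1.01×10⁻¹⁶
[S²⁻] = 1.01×10⁻¹⁶ mol L⁻¹

1.01×10⁻¹⁶ M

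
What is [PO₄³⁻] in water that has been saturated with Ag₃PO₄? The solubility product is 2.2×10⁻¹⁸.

1.7×10⁻⁵ M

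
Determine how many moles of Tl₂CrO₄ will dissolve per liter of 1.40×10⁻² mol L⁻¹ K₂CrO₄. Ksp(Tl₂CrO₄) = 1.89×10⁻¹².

5.81×10⁻⁶ M

Tl₂CrO₄(s) ⇌ 2 Tl⁺(aq) + CrO₄²⁻(aq)
Let s be the solubility of Tl₂CrO₄ here. The common ion gives [CrO₄²⁻] ≈ 1.40×10⁻² mol L⁻¹, and [Tl⁺] = 2s.
Ksp = [Tl⁺]^2[CrO₄²⁻] = (2s)^2(1.40×10⁻²)
(2s)^2 = 1.89×10⁻¹² / (1.40×10⁻²) = 1.35×10⁻¹⁰
s = 5.81×10⁻⁶ mol L⁻¹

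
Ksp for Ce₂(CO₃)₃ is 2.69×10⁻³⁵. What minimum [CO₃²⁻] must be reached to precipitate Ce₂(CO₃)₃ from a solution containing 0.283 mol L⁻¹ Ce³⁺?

Precipitation begins when Q = Ksp.
Ce₂(CO₃)₃(s) ⇌ 2 Ce³⁺(aq) + 3 CO₃²⁻(aq)
Ksp = [Ce³⁺]^2[CO₃²⁻]^3 = [CO₃²⁻]^3(0.283)^2
[CO₃²⁻]^3 = 2.69×10⁻³⁵ / (0.283)^2 = 3.36×10⁻³⁴
[CO₃²⁻] = 6.95×10⁻¹² mol L⁻¹

6.95×10⁻¹² M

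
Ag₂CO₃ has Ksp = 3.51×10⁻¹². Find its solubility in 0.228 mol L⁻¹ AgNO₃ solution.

Ag₂CO₃(s) ⇌ 2 Ag⁺(aq) + CO₃²⁻(aq)
Ag⁺ is already present at 0.228 mol L⁻¹. If s mol/L of Ag₂CO₃ dissolves, [CO₃²⁻] = s while [Ag⁺] ≈ 0.228 mol L⁻¹.
Ksp = [Ag⁺]^2[CO₃²⁻] = (0.228)^2s
s = 3.51×10⁻¹² / (0.228)^2 = 6.75×10⁻¹¹
s = 6.75×10⁻¹¹ mol L⁻¹

6.75×10⁻¹¹ M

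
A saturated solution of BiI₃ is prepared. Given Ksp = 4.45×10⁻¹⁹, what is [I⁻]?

BiI₃(s) ⇌ Bi³⁺(aq) + 3 I⁻(aq)
With molar solubility s: [Bi³⁺] = s, [I⁻] = 3s.
Ksp = [Bi³⁺][I⁻]^3 = s · (3s)^3 = 27s^4 = 4.45×10⁻¹⁹
s = 1.13×10⁻⁵ M
[I⁻] = 3s = 3.40×10⁻⁵ M

3.40×10⁻⁵ M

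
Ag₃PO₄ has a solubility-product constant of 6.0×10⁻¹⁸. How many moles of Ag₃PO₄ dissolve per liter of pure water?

Ag₃PO₄(s) ⇌ 3 Ag⁺(aq) + PO₄³⁻(aq)
Call the molar solubility s, so that [Ag⁺] = 3s and [PO₄³⁻] = s.
Ksp = [Ag⁺]^3[PO₄³⁻] = (3s)^3 · s = 27s^4
27s^4 = 6.0×10⁻¹⁸  ⇒  s^4 = 2.2×10⁻¹⁹
s = (2.2×10⁻¹⁹)^(1/4) = 2.2×10⁻⁵ mol L⁻¹

2.2×10⁻⁵ M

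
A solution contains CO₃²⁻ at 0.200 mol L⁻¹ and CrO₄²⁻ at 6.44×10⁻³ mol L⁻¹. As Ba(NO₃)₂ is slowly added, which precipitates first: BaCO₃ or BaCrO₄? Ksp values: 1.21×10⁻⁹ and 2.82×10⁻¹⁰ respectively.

The threshold for precipitation is Q = Ksp.
For BaCO₃: [Ba²⁺] = (Ksp/[CO₃²⁻]) = 6.05×10⁻⁹ mol L⁻¹
For BaCrO₄: [Ba²⁺] = (Ksp/[CrO₄²⁻]) = 4.38×10⁻⁸ mol L⁻¹
Since BaCO₃ needs less Ba²⁺ to reach saturation, it precipitates first.

BaCO₃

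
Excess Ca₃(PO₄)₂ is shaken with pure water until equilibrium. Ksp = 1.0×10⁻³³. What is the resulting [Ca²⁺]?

3.0×10⁻⁷ M

Ca₃(PO₄)₂(s) ⇌ 3 Ca²⁺(aq) + 2 PO₄³⁻(aq)
Let s be the molar solubility. Then [Ca²⁺] = 3s and [PO₄³⁻] = 2s.
Ksp = [Ca²⁺]^3[PO₄³⁻]^2 = (3s)^3 · (2s)^2 = 108s^5 = 1.0×10⁻³³
s = 9.8×10⁻⁸ mol L⁻¹
[Ca²⁺] = 3s = 3.0×10⁻⁷ mol L⁻¹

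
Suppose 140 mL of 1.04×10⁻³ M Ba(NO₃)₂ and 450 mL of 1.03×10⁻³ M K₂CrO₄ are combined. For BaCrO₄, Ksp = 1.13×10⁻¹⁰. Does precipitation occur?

Yes

After mixing, V = 140 mL + 450 mL = 590 mL.
[Ba²⁺] = (1.04×10⁻³)(140)/590 = 2.47×10⁻⁴ M
[CrO₄²⁻] = (1.03×10⁻³)(450)/590 = 7.86×10⁻⁴ M
Q = [Ba²⁺][CrO₄²⁻] = 1.94×10⁻⁷
Since Q (1.94×10⁻⁷) exceeds Ksp (1.13×10⁻¹⁰), BaCrO₄ will precipitate.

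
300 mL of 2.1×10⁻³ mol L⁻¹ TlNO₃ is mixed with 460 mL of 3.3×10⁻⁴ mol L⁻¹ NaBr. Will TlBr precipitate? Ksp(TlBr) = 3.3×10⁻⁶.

The combined volume is 760 mL.
[Tl⁺] = (2.1×10⁻³)(300)/760 = 8.3×10⁻⁴ mol L⁻¹
[Br⁻] = (3.3×10⁻⁴)(460)/760 = 2.0×10⁻⁴ mol L⁻¹
Q = [Tl⁺][Br⁻] = 1.7×10⁻⁷
Q = 1.7×10⁻⁷ < Ksp = 3.3×10⁻⁶, so the solution is unsaturated and no precipitate forms.

No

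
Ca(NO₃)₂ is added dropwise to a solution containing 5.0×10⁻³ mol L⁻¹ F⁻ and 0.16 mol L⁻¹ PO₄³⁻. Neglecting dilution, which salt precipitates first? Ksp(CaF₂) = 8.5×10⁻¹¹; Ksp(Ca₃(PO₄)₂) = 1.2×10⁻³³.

Precipitation of each salt begins when its ion product equals Ksp.
For CaF₂: [Ca²⁺] = (Ksp/[F⁻]^2) = 3.4×10⁻⁶ mol L⁻¹
For Ca₃(PO₄)₂: [Ca²⁺] = (Ksp/[PO₄³⁻]^2)^(1/3) = 3.6×10⁻¹¹ mol L⁻¹
The smaller threshold [Ca²⁺] is reached first, so Ca₃(PO₄)₂ precipitates first.

Ca₃(PO₄)₂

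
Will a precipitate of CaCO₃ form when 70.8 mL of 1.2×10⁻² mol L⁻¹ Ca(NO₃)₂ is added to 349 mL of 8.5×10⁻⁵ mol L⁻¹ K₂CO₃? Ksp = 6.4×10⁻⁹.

Yes

The combined volume is 419.8 mL.
[Ca²⁺] = (1.2×10⁻²)(70.8)/419.8 = 2.0×10⁻³ mol L⁻¹
[CO₃²⁻] = (8.5×10⁻⁵)(349)/419.8 = 7.1×10⁻⁵ mol L⁻¹
Q = [Ca²⁺][CO₃²⁻] = 1.4×10⁻⁷
Q = 1.4×10⁻⁷ > Ksp = 6.4×10⁻⁹, so the solution is supersaturated and CaCO₃ precipitates.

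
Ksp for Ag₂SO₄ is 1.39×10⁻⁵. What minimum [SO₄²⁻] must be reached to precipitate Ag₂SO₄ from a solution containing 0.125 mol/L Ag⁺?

A salt starts to precipitate once the ion product Q reaches its Ksp.
Ag₂SO₄(s) ⇌ 2 Ag⁺(aq) + SO₄²⁻(aq)
Ksp = [Ag⁺]^2[SO₄²⁻] = [SO₄²⁻](0.125)^2
[SO₄²⁻] = 1.39×10⁻⁵ / (0.125)^2 = 8.90×10⁻⁴
[SO₄²⁻] = 8.90×10⁻⁴ mol/L

8.90×10⁻⁴ M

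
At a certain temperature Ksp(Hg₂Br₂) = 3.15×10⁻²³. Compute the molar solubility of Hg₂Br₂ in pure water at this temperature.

Hg₂Br₂(s) ⇌ Hg₂²⁺(aq) + 2 Br⁻(aq)
If s mol/L of Hg₂Br₂ dissolves, [Hg₂²⁺] = s and [Br⁻] = 2s.
Ksp = [Hg₂²⁺][Br⁻]^2 = s · (2s)^2 = 4s^3
4s^3 = 3.15×10⁻²³  ⇒  s^3 = 7.88×10⁻²⁴
s = 1.99×10⁻⁸ mol/L

1.99×10⁻⁸ M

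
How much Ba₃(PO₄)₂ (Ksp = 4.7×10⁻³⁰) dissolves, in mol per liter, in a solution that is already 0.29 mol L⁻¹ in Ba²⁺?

Ba₃(PO₄)₂(s) ⇌ 3 Ba²⁺(aq) + 2 PO₄³⁻(aq)
The solution already contains Ba²⁺ at 0.29 mol L⁻¹. Let s be the molar solubility of Ba₃(PO₄)₂.
[Ba²⁺] ≈ 0.29 mol L⁻¹ (common ion dominates); [PO₄³⁻] = 2s.
Ksp = [Ba²⁺]^3[PO₄³⁻]^2 = (0.29)^3(2s)^2
(2s)^2 = 4.7×10⁻³⁰ / (0.29)^3 = 1.9×10⁻²⁸
s = 6.9×10⁻¹⁵ mol L⁻¹

6.9×10⁻¹⁵ M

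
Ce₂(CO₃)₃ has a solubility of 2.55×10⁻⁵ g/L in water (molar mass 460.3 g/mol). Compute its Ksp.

Molar solubility s = (2.55×10⁻⁵ g/L) / (460.3 g/mol) = 5.5399×10⁻⁸ mol/L
Ce₂(CO₃)₃(s) ⇌ 2 Ce³⁺(aq) + 3 CO₃²⁻(aq)
Let s be the molar solubility. Then [Ce³⁺] = 2s and [CO₃²⁻] = 3s.
Ksp = [Ce³⁺]^2[CO₃²⁻]^3 = (2s)^2 · (3s)^3 = 108s^5
Ksp = 108 × (5.5399×10⁻⁸)^5 = 5.64×10⁻³⁵

Ksp = 5.64×10⁻³⁵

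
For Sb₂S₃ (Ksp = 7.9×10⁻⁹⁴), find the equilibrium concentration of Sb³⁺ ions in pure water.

1.9×10⁻¹⁹ M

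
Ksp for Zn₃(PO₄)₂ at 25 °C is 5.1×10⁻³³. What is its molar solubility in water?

Zn₃(PO₄)₂(s) ⇌ 3 Zn²⁺(aq) + 2 PO₄³⁻(aq)
If s mol/L of Zn₃(PO₄)₂ dissolves, [Zn²⁺] = 3s and [PO₄³⁻] = 2s.
Ksp = [Zn²⁺]^3[PO₄³⁻]^2 = (3s)^3 · (2s)^2 = 108s^5
108s^5 = 5.1×10⁻³³  ⇒  s^5 = 4.7×10⁻³⁵
s = 1.4×10⁻⁷ mol/L

1.4×10⁻⁷ M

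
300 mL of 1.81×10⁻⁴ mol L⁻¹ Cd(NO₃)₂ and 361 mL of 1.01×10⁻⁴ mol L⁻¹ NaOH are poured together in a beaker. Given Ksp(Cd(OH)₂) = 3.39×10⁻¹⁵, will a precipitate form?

Yes

After mixing, V = 300 mL + 361 mL = 661 mL.
[Cd²⁺] = (1.81×10⁻⁴)(300)/661 = 8.21×10⁻⁵ mol L⁻¹
[OH⁻] = (1.01×10⁻⁴)(361)/661 = 5.52×10⁻⁵ mol L⁻¹
Q = [Cd²⁺][OH⁻]^2 = 2.50×10⁻¹³
Since Q (2.50×10⁻¹³) exceeds Ksp (3.39×10⁻¹⁵), Cd(OH)₂ will precipitate.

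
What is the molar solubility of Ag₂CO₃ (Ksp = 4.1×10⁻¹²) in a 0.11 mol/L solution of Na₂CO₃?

Ag₂CO₃(s) ⇌ 2 Ag⁺(aq) + CO₃²⁻(aq)
CO₃²⁻ is already present at 0.11 mol/L. If s mol/L of Ag₂CO₃ dissolves, [Ag⁺] = 2s while [CO₃²⁻] ≈ 0.11 mol/L.
Ksp = [Ag⁺]^2[CO₃²⁻] = (2s)^2(0.11)
(2s)^2 = 4.1×10⁻¹² / (0.11) = 3.7×10⁻¹¹
s = 3.1×10⁻⁶ mol/L

3.1×10⁻⁶ M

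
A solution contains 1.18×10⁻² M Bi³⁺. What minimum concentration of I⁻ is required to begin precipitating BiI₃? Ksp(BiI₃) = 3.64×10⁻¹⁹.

Precipitation begins when Q = Ksp.
BiI₃(s) ⇌ Bi³⁺(aq) + 3 I⁻(aq)
Ksp = [Bi³⁺][I⁻]^3 = [I⁻]^3(1.18×10⁻²)
[I⁻]^3 = 3.64×10⁻¹⁹ / (1.18×10⁻²) = 3.08×10⁻¹⁷
[I⁻] = 3.14×10⁻⁶ M

3.14×10⁻⁶ M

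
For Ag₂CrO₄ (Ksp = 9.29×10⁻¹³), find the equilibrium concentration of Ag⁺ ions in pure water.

Ag₂CrO₄(s) ⇌ 2 Ag⁺(aq) + CrO₄²⁻(aq)
With molar solubility s: [Ag⁺] = 2s, [CrO₄²⁻] = s.
Ksp = [Ag⁺]^2[CrO₄²⁻] = (2s)^2 · s = 4s^3 = 9.29×10⁻¹³
s = 6.15×10⁻⁵ mol/L
[Ag⁺] = 2s = 1.23×10⁻⁴ mol/L

1.23×10⁻⁴ M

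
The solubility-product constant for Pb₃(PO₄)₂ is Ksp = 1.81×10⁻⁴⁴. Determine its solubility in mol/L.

7.00×10⁻¹⁰ M

Pb₃(PO₄)₂(s) ⇌ 3 Pb²⁺(aq) + 2 PO₄³⁻(aq)
Let s be the molar solubility. Then [Pb²⁺] = 3s and [PO₄³⁻] = 2s.
Ksp = [Pb²⁺]^3[PO₄³⁻]^2 = (3s)^3 · (2s)^2 = 108s^5
108s^5 = 1.81×10⁻⁴⁴  ⇒  s^5 = 1.68×10⁻⁴⁶
s = 7.00×10⁻¹⁰ mol L⁻¹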